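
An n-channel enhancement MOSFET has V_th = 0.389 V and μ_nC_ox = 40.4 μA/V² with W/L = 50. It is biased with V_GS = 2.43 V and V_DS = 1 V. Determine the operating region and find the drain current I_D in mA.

k_n = μ_nC_ox · (W/L) = 2.02 mA/V².
V_ov = V_GS − V_th = 2.43 − 0.389 = 2.04 V.
Since V_DS = 1 V < V_ov = 2.04 V, the device is in the triode region.
I_D = k_n [V_ov · V_DS − ½ V_DS²] = 2.02 × [2.04 × 1 − 0.5 × 1²] = 3.11 mA.

Triode; I_D = 3.11 mA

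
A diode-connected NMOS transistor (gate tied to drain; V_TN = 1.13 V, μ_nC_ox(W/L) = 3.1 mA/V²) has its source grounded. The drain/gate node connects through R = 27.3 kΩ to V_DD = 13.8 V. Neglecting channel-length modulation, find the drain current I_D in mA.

With gate tied to drain, V_GS = V_DS ≥ V_GS − V_TN, so the device is in saturation.
KCL at the drain: ½ k_n (V_GS − V_TN)² = (V_DD − V_GS)/R.
Let x = V_GS − 1.13. Then 42.3 x² + x − 12.67 = 0, giving x = 0.536 V (positive root), so V_GS = 1.67 V.
I_D = (V_DD − V_GS)/R = (13.8 − 1.67) / 27.3 = 0.444 mA.

I_D = 0.444 mA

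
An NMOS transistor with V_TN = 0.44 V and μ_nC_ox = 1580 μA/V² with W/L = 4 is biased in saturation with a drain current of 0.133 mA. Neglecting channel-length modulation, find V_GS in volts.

V_GS = 0.645 V

k_n = μ_nC_ox · (W/L) = 6.32 mA/V².
In saturation I_D = ½ k_n (V_GS − V_TN)², so V_GS − V_TN = √(2 I_D / k_n) = √(2 × 0.133 / 6.32) = 0.205 V.
V_GS = 0.44 + 0.205 = 0.645 V.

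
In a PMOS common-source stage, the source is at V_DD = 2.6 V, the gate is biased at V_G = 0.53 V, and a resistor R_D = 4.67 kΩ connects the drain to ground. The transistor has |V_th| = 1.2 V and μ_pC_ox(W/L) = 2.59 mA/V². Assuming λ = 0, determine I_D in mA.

V_SG = V_DD − V_G = 2.6 − 0.53 = 2.07 V, so V_ov = 2.07 − 1.2 = 0.87 V.
Assume saturation: I_D = ½ k_p V_ov² = 0.5 × 2.59 × 0.87² = 0.98 mA, giving V_SD = V_DD − I_D R_D = 2.6 − 0.98 × 4.67 = -1.98 V.
But -1.98 V < V_ov = 0.87 V, so the device is actually in triode.
In triode I_D = k_p[V_ov V_SD − ½ V_SD²] and I_D = (V_DD − V_SD)/R_D. Equating: 6.05 V_SD² − 11.52 V_SD + 2.6 = 0, giving V_SD = 0.262 V (the root below V_ov).
I_D = (2.6 − 0.262) / 4.67 = 0.501 mA.

I_D = 0.501 mA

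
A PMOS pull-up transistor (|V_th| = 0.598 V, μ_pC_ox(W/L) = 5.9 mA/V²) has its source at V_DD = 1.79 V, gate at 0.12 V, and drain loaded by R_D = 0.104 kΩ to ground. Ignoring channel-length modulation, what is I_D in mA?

I_D = 3.39 mA

V_SG = V_DD − V_G = 1.79 − 0.12 = 1.67 V, so V_ov = 1.67 − 0.598 = 1.07 V.
Assume saturation: I_D = ½ k_p V_ov² = 0.5 × 5.9 × 1.07² = 3.39 mA, giving V_SD = V_DD − I_D R_D = 1.79 − 3.39 × 0.104 = 1.44 V.
V_SD = 1.44 V ≥ V_ov = 1.07 V, confirming saturation.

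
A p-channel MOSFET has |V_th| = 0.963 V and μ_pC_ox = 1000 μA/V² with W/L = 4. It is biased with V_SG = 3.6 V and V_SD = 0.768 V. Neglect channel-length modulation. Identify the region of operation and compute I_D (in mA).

Triode; I_D = 6.92 mA

k_p = μ_pC_ox · (W/L) = 4 mA/V².
V_ov = V_SG − |V_th| = 3.6 − 0.963 = 2.64 V.
Since V_SD = 0.768 V < V_ov = 2.64 V, the device is in the triode region.
I_D = k_p [V_ov · V_SD − ½ V_SD²] = 4 × [2.64 × 0.768 − 0.5 × 0.768²] = 6.92 mA.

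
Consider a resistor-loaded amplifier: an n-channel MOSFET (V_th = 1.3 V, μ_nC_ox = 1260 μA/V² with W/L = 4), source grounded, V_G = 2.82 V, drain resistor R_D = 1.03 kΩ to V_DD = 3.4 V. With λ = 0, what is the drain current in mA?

I_D = 2.88 mA

V_GS = V_G = 2.82 V, so V_ov = 2.82 − 1.3 = 1.52 V.
k_n = μ_nC_ox · (W/L) = 5.04 mA/V².
Assume saturation: I_D = ½ k_n V_ov² = 0.5 × 5.04 × 1.52² = 5.82 mA, giving V_DS = V_DD − I_D R_D = 3.4 − 5.82 × 1.03 = -2.6 V.
But -2.6 V < V_ov = 1.52 V, so the device is actually in triode.
In triode I_D = k_n[V_ov V_DS − ½ V_DS²] and I_D = (V_DD − V_DS)/R_D. Equating: 2.6 V_DS² − 8.891 V_DS + 3.4 = 0, giving V_DS = 0.439 V (the root below V_ov).
I_D = (3.4 − 0.439) / 1.03 = 2.88 mA.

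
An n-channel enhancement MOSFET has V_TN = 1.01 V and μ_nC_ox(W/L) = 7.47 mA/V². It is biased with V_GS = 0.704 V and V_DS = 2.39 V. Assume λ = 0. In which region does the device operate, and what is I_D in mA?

V_GS = 0.704 V < V_TN = 1.01 V, so the transistor is in cutoff.

Cutoff; I_D = 0 mA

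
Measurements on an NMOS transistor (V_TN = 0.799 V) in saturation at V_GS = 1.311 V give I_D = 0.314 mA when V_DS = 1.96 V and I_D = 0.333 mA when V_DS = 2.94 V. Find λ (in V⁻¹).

With V_GS fixed, I_D ∝ (1 + λ V_DS) in saturation, so I_D2/I_D1 = (1 + λ V_DS2)/(1 + λ V_DS1).
0.333/0.314 = 1.061 = (1 + 2.94 λ)/(1 + 1.96 λ).
Solving: λ (I_D1 V_DS2 − I_D2 V_DS1) = I_D2 − I_D1, so λ = (0.333 − 0.314) / (0.314 × 2.94 − 0.333 × 1.96) = 0.019 / 0.27 = 0.0702 V⁻¹.

λ = 0.0702 V⁻¹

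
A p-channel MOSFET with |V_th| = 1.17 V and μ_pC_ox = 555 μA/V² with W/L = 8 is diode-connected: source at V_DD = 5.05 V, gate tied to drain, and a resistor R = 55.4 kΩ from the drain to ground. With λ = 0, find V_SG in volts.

With gate tied to drain, V_SG = V_SD ≥ V_SG − |V_th|, so the device is in saturation.
k_p = μ_pC_ox · (W/L) = 4.44 mA/V².
KCL at the drain: ½ k_p (V_SG − |V_th|)² = (V_DD − V_SG)/R.
Let x = V_SG − 1.17. Then 123 x² + x − 3.88 = 0, giving x = 0.174 V (positive root), so V_SG = 1.34 V.
I_D = (V_DD − V_SG)/R = (5.05 − 1.34) / 55.4 = 0.0669 mA.

V_SG = 1.34 V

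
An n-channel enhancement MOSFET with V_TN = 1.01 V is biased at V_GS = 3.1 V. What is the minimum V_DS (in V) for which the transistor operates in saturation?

V_DS,sat = 2.09 V

The boundary between triode and saturation is V_DS = V_GS − V_TN = V_ov.
V_ov = 3.1 − 1.01 = 2.09 V.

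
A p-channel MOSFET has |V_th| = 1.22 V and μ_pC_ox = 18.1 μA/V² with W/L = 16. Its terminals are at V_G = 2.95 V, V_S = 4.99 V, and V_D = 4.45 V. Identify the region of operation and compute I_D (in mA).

V_SG = V_S − V_G = 4.99 − 2.95 = 2.04 V; V_SD = V_S − V_D = 4.99 − 4.45 = 0.54 V.
k_p = μ_pC_ox · (W/L) = 0.2896 mA/V².
V_ov = V_SG − |V_th| = 2.04 − 1.22 = 0.82 V.
Since V_SD = 0.54 V < V_ov = 0.82 V, the device is in the triode region.
I_D = k_p [V_ov · V_SD − ½ V_SD²] = 0.2896 × [0.82 × 0.54 − 0.5 × 0.54²] = 0.086 mA.

Triode; I_D = 0.0860 mA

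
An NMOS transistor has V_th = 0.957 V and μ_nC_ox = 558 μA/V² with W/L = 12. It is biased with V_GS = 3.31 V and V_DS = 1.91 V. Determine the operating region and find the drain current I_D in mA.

k_n = μ_nC_ox · (W/L) = 6.696 mA/V².
V_ov = V_GS − V_th = 3.31 − 0.957 = 2.35 V.
Since V_DS = 1.91 V < V_ov = 2.35 V, the device is in the triode region.
I_D = k_n [V_ov · V_DS − ½ V_DS²] = 6.696 × [2.35 × 1.91 − 0.5 × 1.91²] = 17.9 mA.

Triode; I_D = 17.9 mA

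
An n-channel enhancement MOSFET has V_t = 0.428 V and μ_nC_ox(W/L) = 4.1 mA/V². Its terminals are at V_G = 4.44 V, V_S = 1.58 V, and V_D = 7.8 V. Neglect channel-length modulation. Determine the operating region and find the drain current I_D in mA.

Saturation; I_D = 12.1 mA

V_GS = V_G − V_S = 4.44 − 1.58 = 2.86 V; V_DS = V_D − V_S = 7.8 − 1.58 = 6.22 V.
V_ov = V_GS − V_t = 2.86 − 0.428 = 2.43 V.
Since V_DS = 6.22 V ≥ V_ov = 2.43 V, the device is in saturation.
I_D = ½ k_n V_ov² = 0.5 × 4.1 × 2.43² = 12.1 mA.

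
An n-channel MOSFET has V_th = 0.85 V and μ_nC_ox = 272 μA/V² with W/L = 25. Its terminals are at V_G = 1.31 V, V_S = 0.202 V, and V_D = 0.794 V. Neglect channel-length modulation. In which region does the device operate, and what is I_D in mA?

V_GS = V_G − V_S = 1.31 − 0.202 = 1.11 V; V_DS = V_D − V_S = 0.794 − 0.202 = 0.592 V.
k_n = μ_nC_ox · (W/L) = 6.8 mA/V².
V_ov = V_GS − V_th = 1.11 − 0.85 = 0.258 V.
Since V_DS = 0.592 V ≥ V_ov = 0.258 V, the device is in saturation.
I_D = ½ k_n V_ov² = 0.5 × 6.8 × 0.258² = 0.226 mA.

Saturation; I_D = 0.226 mA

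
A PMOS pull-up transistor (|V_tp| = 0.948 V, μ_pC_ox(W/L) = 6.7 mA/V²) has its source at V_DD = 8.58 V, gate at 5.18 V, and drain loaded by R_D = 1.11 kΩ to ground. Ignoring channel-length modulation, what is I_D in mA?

V_SG = V_DD − V_G = 8.58 − 5.18 = 3.4 V, so V_ov = 3.4 − 0.948 = 2.45 V.
Assume saturation: I_D = ½ k_p V_ov² = 0.5 × 6.7 × 2.45² = 20.1 mA, giving V_SD = V_DD − I_D R_D = 8.58 − 20.1 × 1.11 = -13.8 V.
But -13.8 V < V_ov = 2.45 V, so the device is actually in triode.
In triode I_D = k_p[V_ov V_SD − ½ V_SD²] and I_D = (V_DD − V_SD)/R_D. Equating: 3.72 V_SD² − 19.24 V_SD + 8.58 = 0, giving V_SD = 0.493 V (the root below V_ov).
I_D = (8.58 − 0.493) / 1.11 = 7.29 mA.

I_D = 7.29 mA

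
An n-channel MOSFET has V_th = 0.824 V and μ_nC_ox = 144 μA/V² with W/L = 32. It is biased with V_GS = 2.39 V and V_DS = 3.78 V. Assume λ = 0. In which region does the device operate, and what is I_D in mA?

Saturation; I_D = 5.65 mA

k_n = μ_nC_ox · (W/L) = 4.608 mA/V².
V_ov = V_GS − V_th = 2.39 − 0.824 = 1.57 V.
Since V_DS = 3.78 V ≥ V_ov = 1.57 V, the device is in saturation.
I_D = ½ k_n V_ov² = 0.5 × 4.608 × 1.57² = 5.65 mA.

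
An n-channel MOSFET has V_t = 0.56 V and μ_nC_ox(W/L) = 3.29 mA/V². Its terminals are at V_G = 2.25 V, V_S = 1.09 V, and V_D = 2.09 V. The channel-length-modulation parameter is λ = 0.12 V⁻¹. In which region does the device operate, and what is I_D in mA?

Saturation; I_D = 0.663 mA

V_GS = V_G − V_S = 2.25 − 1.09 = 1.16 V; V_DS = V_D − V_S = 2.09 − 1.09 = 1 V.
V_ov = V_GS − V_t = 1.16 − 0.56 = 0.6 V.
Since V_DS = 1 V ≥ V_ov = 0.6 V, the device is in saturation.
I_D = ½ k_n V_ov² (1 + λ V_DS) = 0.5 × 3.29 × 0.6² × (1 + 0.12 × 1) = 0.663 mA.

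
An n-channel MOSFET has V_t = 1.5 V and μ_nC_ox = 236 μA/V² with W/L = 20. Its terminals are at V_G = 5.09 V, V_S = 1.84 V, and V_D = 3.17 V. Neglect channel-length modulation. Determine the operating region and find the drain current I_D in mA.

Triode; I_D = 6.81 mA

V_GS = V_G − V_S = 5.09 − 1.84 = 3.25 V; V_DS = V_D − V_S = 3.17 − 1.84 = 1.33 V.
k_n = μ_nC_ox · (W/L) = 4.72 mA/V².
V_ov = V_GS − V_t = 3.25 − 1.5 = 1.75 V.
Since V_DS = 1.33 V < V_ov = 1.75 V, the device is in the triode region.
I_D = k_n [V_ov · V_DS − ½ V_DS²] = 4.72 × [1.75 × 1.33 − 0.5 × 1.33²] = 6.81 mA.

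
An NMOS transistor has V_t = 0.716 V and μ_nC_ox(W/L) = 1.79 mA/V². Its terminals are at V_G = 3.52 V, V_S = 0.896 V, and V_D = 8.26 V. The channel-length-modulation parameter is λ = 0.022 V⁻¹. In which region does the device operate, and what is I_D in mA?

V_GS = V_G − V_S = 3.52 − 0.896 = 2.62 V; V_DS = V_D − V_S = 8.26 − 0.896 = 7.36 V.
V_ov = V_GS − V_t = 2.62 − 0.716 = 1.91 V.
Since V_DS = 7.36 V ≥ V_ov = 1.91 V, the device is in saturation.
I_D = ½ k_n V_ov² (1 + λ V_DS) = 0.5 × 1.79 × 1.91² × (1 + 0.022 × 7.36) = 3.79 mA.

Saturation; I_D = 3.79 mA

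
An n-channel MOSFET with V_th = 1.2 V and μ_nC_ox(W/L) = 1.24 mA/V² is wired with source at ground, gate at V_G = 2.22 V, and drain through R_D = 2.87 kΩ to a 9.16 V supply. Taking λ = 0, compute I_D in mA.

I_D = 0.645 mA

V_GS = V_G = 2.22 V, so V_ov = 2.22 − 1.2 = 1.02 V.
Assume saturation: I_D = ½ k_n V_ov² = 0.5 × 1.24 × 1.02² = 0.645 mA, giving V_DS = V_DD − I_D R_D = 9.16 − 0.645 × 2.87 = 7.31 V.
V_DS = 7.31 V ≥ V_ov = 1.02 V, confirming saturation.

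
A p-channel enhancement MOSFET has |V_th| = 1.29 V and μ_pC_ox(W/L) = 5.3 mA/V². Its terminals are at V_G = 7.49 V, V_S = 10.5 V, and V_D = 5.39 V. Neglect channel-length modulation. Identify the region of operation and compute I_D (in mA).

V_SG = V_S − V_G = 10.5 − 7.49 = 3.01 V; V_SD = V_S − V_D = 10.5 − 5.39 = 5.11 V.
V_ov = V_SG − |V_th| = 3.01 − 1.29 = 1.72 V.
Since V_SD = 5.11 V ≥ V_ov = 1.72 V, the device is in saturation.
I_D = ½ k_p V_ov² = 0.5 × 5.3 × 1.72² = 7.84 mA.

Saturation; I_D = 7.84 mA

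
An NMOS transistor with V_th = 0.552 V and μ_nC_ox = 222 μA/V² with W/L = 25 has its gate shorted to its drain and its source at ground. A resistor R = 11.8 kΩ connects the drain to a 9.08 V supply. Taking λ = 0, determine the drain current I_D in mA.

With gate tied to drain, V_GS = V_DS ≥ V_GS − V_th, so the device is in saturation.
k_n = μ_nC_ox · (W/L) = 5.55 mA/V².
KCL at the drain: ½ k_n (V_GS − V_th)² = (V_DD − V_GS)/R.
Let x = V_GS − 0.552. Then 32.7 x² + x − 8.528 = 0, giving x = 0.495 V (positive root), so V_GS = 1.05 V.
I_D = (V_DD − V_GS)/R = (9.08 − 1.05) / 11.8 = 0.681 mA.

I_D = 0.681 mA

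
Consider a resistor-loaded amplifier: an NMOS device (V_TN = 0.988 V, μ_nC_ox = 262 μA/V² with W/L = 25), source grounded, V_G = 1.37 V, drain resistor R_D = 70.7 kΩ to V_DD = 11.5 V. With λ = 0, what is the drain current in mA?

V_GS = V_G = 1.37 V, so V_ov = 1.37 − 0.988 = 0.382 V.
k_n = μ_nC_ox · (W/L) = 6.55 mA/V².
Assume saturation: I_D = ½ k_n V_ov² = 0.5 × 6.55 × 0.382² = 0.478 mA, giving V_DS = V_DD − I_D R_D = 11.5 − 0.478 × 70.7 = -22.3 V.
But -22.3 V < V_ov = 0.382 V, so the device is actually in triode.
In triode I_D = k_n[V_ov V_DS − ½ V_DS²] and I_D = (V_DD − V_DS)/R_D. Equating: 232 V_DS² − 177.9 V_DS + 11.5 = 0, giving V_DS = 0.0713 V (the root below V_ov).
I_D = (11.5 − 0.0713) / 70.7 = 0.162 mA.

I_D = 0.162 mA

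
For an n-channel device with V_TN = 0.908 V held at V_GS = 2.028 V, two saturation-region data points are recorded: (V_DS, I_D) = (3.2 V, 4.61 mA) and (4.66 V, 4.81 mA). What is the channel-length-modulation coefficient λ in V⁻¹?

With V_GS fixed, I_D ∝ (1 + λ V_DS) in saturation, so I_D2/I_D1 = (1 + λ V_DS2)/(1 + λ V_DS1).
4.81/4.61 = 1.043 = (1 + 4.66 λ)/(1 + 3.2 λ).
Solving: λ (I_D1 V_DS2 − I_D2 V_DS1) = I_D2 − I_D1, so λ = (4.81 − 4.61) / (4.61 × 4.66 − 4.81 × 3.2) = 0.2 / 6.09 = 0.0328 V⁻¹.

λ = 0.0328 V⁻¹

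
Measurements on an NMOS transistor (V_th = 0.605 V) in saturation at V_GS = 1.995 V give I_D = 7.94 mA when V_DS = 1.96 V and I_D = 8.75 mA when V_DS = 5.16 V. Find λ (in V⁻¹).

With V_GS fixed, I_D ∝ (1 + λ V_DS) in saturation, so I_D2/I_D1 = (1 + λ V_DS2)/(1 + λ V_DS1).
8.75/7.94 = 1.102 = (1 + 5.16 λ)/(1 + 1.96 λ).
Solving: λ (I_D1 V_DS2 − I_D2 V_DS1) = I_D2 − I_D1, so λ = (8.75 − 7.94) / (7.94 × 5.16 − 8.75 × 1.96) = 0.81 / 23.8 = 0.034 V⁻¹.

λ = 0.0340 V⁻¹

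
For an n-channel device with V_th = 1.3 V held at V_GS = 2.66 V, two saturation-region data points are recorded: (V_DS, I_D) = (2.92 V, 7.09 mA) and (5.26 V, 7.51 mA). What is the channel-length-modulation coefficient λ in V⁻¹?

λ = 0.0273 V⁻¹

With V_GS fixed, I_D ∝ (1 + λ V_DS) in saturation, so I_D2/I_D1 = (1 + λ V_DS2)/(1 + λ V_DS1).
7.51/7.09 = 1.059 = (1 + 5.26 λ)/(1 + 2.92 λ).
Solving: λ (I_D1 V_DS2 − I_D2 V_DS1) = I_D2 − I_D1, so λ = (7.51 − 7.09) / (7.09 × 5.26 − 7.51 × 2.92) = 0.42 / 15.4 = 0.0273 V⁻¹.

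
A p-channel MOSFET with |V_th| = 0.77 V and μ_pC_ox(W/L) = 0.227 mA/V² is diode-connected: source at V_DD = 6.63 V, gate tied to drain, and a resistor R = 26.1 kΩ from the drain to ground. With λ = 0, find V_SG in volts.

With gate tied to drain, V_SG = V_SD ≥ V_SG − |V_th|, so the device is in saturation.
KCL at the drain: ½ k_p (V_SG − |V_th|)² = (V_DD − V_SG)/R.
Let x = V_SG − 0.77. Then 2.96 x² + x − 5.86 = 0, giving x = 1.25 V (positive root), so V_SG = 2.02 V.
I_D = (V_DD − V_SG)/R = (6.63 − 2.02) / 26.1 = 0.177 mA.

V_SG = 2.02 V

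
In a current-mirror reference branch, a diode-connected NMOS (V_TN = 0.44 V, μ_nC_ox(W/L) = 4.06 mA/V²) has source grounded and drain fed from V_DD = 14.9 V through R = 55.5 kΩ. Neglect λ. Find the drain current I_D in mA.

I_D = 0.254 mA

With gate tied to drain, V_GS = V_DS ≥ V_GS − V_TN, so the device is in saturation.
KCL at the drain: ½ k_n (V_GS − V_TN)² = (V_DD − V_GS)/R.
Let x = V_GS − 0.44. Then 113 x² + x − 14.46 = 0, giving x = 0.354 V (positive root), so V_GS = 0.794 V.
I_D = (V_DD − V_GS)/R = (14.9 − 0.794) / 55.5 = 0.254 mA.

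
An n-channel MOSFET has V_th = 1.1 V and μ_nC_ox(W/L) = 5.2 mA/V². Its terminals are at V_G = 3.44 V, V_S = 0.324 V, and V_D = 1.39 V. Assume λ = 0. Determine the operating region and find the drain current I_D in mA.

Triode; I_D = 8.22 mA

V_GS = V_G − V_S = 3.44 − 0.324 = 3.12 V; V_DS = V_D − V_S = 1.39 − 0.324 = 1.07 V.
V_ov = V_GS − V_th = 3.12 − 1.1 = 2.02 V.
Since V_DS = 1.07 V < V_ov = 2.02 V, the device is in the triode region.
I_D = k_n [V_ov · V_DS − ½ V_DS²] = 5.2 × [2.02 × 1.07 − 0.5 × 1.07²] = 8.22 mA.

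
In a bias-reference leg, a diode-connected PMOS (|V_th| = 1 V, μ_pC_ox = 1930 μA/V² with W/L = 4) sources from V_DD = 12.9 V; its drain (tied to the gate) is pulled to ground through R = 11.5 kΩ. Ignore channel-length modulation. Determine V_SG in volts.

V_SG = 1.51 V

With gate tied to drain, V_SG = V_SD ≥ V_SG − |V_th|, so the device is in saturation.
k_p = μ_pC_ox · (W/L) = 7.72 mA/V².
KCL at the drain: ½ k_p (V_SG − |V_th|)² = (V_DD − V_SG)/R.
Let x = V_SG − 1. Then 44.4 x² + x − 11.9 = 0, giving x = 0.507 V (positive root), so V_SG = 1.51 V.
I_D = (V_DD − V_SG)/R = (12.9 − 1.51) / 11.5 = 0.991 mA.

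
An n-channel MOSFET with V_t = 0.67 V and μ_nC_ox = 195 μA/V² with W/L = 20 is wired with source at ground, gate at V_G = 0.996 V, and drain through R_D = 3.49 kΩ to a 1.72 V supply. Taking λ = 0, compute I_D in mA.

V_GS = V_G = 0.996 V, so V_ov = 0.996 − 0.67 = 0.326 V.
k_n = μ_nC_ox · (W/L) = 3.9 mA/V².
Assume saturation: I_D = ½ k_n V_ov² = 0.5 × 3.9 × 0.326² = 0.207 mA, giving V_DS = V_DD − I_D R_D = 1.72 − 0.207 × 3.49 = 0.997 V.
V_DS = 0.997 V ≥ V_ov = 0.326 V, confirming saturation.

I_D = 0.207 mA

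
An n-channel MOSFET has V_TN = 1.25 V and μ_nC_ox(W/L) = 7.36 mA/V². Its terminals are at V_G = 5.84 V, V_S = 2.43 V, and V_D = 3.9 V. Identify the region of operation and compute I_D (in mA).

Triode; I_D = 15.4 mA

V_GS = V_G − V_S = 5.84 − 2.43 = 3.41 V; V_DS = V_D − V_S = 3.9 − 2.43 = 1.47 V.
V_ov = V_GS − V_TN = 3.41 − 1.25 = 2.16 V.
Since V_DS = 1.47 V < V_ov = 2.16 V, the device is in the triode region.
I_D = k_n [V_ov · V_DS − ½ V_DS²] = 7.36 × [2.16 × 1.47 − 0.5 × 1.47²] = 15.4 mA.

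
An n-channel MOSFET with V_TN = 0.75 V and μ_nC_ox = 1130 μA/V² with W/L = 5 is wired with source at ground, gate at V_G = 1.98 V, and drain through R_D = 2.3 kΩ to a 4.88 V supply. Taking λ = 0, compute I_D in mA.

I_D = 1.98 mA

V_GS = V_G = 1.98 V, so V_ov = 1.98 − 0.75 = 1.23 V.
k_n = μ_nC_ox · (W/L) = 5.65 mA/V².
Assume saturation: I_D = ½ k_n V_ov² = 0.5 × 5.65 × 1.23² = 4.27 mA, giving V_DS = V_DD − I_D R_D = 4.88 − 4.27 × 2.3 = -4.95 V.
But -4.95 V < V_ov = 1.23 V, so the device is actually in triode.
In triode I_D = k_n[V_ov V_DS − ½ V_DS²] and I_D = (V_DD − V_DS)/R_D. Equating: 6.5 V_DS² − 16.98 V_DS + 4.88 = 0, giving V_DS = 0.329 V (the root below V_ov).
I_D = (4.88 − 0.329) / 2.3 = 1.98 mA.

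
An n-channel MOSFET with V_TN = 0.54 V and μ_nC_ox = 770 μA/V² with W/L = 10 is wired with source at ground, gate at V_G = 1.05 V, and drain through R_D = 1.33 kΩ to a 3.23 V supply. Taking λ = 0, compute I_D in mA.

I_D = 1.00 mA

V_GS = V_G = 1.05 V, so V_ov = 1.05 − 0.54 = 0.51 V.
k_n = μ_nC_ox · (W/L) = 7.7 mA/V².
Assume saturation: I_D = ½ k_n V_ov² = 0.5 × 7.7 × 0.51² = 1 mA, giving V_DS = V_DD − I_D R_D = 3.23 − 1 × 1.33 = 1.9 V.
V_DS = 1.9 V ≥ V_ov = 0.51 V, confirming saturation.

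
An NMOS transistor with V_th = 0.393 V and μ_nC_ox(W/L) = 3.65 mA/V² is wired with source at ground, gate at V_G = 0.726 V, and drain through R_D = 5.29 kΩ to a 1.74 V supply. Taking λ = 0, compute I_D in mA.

V_GS = V_G = 0.726 V, so V_ov = 0.726 − 0.393 = 0.333 V.
Assume saturation: I_D = ½ k_n V_ov² = 0.5 × 3.65 × 0.333² = 0.202 mA, giving V_DS = V_DD − I_D R_D = 1.74 − 0.202 × 5.29 = 0.669 V.
V_DS = 0.669 V ≥ V_ov = 0.333 V, confirming saturation.

I_D = 0.202 mA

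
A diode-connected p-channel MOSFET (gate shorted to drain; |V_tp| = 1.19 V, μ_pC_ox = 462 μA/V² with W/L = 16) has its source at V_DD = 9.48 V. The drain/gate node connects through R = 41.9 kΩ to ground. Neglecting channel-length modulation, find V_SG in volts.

With gate tied to drain, V_SG = V_SD ≥ V_SG − |V_tp|, so the device is in saturation.
k_p = μ_pC_ox · (W/L) = 7.392 mA/V².
KCL at the drain: ½ k_p (V_SG − |V_tp|)² = (V_DD − V_SG)/R.
Let x = V_SG − 1.19. Then 155 x² + x − 8.29 = 0, giving x = 0.228 V (positive root), so V_SG = 1.42 V.
I_D = (V_DD − V_SG)/R = (9.48 − 1.42) / 41.9 = 0.192 mA.

V_SG = 1.42 V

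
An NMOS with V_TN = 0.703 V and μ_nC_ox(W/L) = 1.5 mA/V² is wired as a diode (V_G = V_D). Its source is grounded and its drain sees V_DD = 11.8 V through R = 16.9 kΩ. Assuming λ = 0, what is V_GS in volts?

V_GS = 1.60 V

With gate tied to drain, V_GS = V_DS ≥ V_GS − V_TN, so the device is in saturation.
KCL at the drain: ½ k_n (V_GS − V_TN)² = (V_DD − V_GS)/R.
Let x = V_GS − 0.703. Then 12.7 x² + x − 11.1 = 0, giving x = 0.897 V (positive root), so V_GS = 1.6 V.
I_D = (V_DD − V_GS)/R = (11.8 − 1.6) / 16.9 = 0.604 mA.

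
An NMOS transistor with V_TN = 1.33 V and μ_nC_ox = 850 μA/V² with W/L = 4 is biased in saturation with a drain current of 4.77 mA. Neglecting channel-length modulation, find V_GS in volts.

V_GS = 3.01 V

k_n = μ_nC_ox · (W/L) = 3.4 mA/V².
In saturation I_D = ½ k_n (V_GS − V_TN)², so V_GS − V_TN = √(2 I_D / k_n) = √(2 × 4.77 / 3.4) = 1.68 V.
V_GS = 1.33 + 1.68 = 3.01 V.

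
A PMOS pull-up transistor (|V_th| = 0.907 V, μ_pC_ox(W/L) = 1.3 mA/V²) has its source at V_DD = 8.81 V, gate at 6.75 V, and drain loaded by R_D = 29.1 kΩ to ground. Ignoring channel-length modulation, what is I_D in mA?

V_SG = V_DD − V_G = 8.81 − 6.75 = 2.06 V, so V_ov = 2.06 − 0.907 = 1.15 V.
Assume saturation: I_D = ½ k_p V_ov² = 0.5 × 1.3 × 1.15² = 0.864 mA, giving V_SD = V_DD − I_D R_D = 8.81 − 0.864 × 29.1 = -16.3 V.
But -16.3 V < V_ov = 1.15 V, so the device is actually in triode.
In triode I_D = k_p[V_ov V_SD − ½ V_SD²] and I_D = (V_DD − V_SD)/R_D. Equating: 18.9 V_SD² − 44.62 V_SD + 8.81 = 0, giving V_SD = 0.218 V (the root below V_ov).
I_D = (8.81 − 0.218) / 29.1 = 0.295 mA.

I_D = 0.295 mA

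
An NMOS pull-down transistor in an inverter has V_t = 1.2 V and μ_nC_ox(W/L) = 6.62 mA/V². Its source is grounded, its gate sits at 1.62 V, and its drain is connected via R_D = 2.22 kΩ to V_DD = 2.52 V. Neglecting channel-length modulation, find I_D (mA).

V_GS = V_G = 1.62 V, so V_ov = 1.62 − 1.2 = 0.42 V.
Assume saturation: I_D = ½ k_n V_ov² = 0.5 × 6.62 × 0.42² = 0.584 mA, giving V_DS = V_DD − I_D R_D = 2.52 − 0.584 × 2.22 = 1.22 V.
V_DS = 1.22 V ≥ V_ov = 0.42 V, confirming saturation.

I_D = 0.584 mA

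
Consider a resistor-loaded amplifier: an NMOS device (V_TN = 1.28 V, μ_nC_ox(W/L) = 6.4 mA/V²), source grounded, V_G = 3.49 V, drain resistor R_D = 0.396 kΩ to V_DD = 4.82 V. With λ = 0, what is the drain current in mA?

V_GS = V_G = 3.49 V, so V_ov = 3.49 − 1.28 = 2.21 V.
Assume saturation: I_D = ½ k_n V_ov² = 0.5 × 6.4 × 2.21² = 15.6 mA, giving V_DS = V_DD − I_D R_D = 4.82 − 15.6 × 0.396 = -1.37 V.
But -1.37 V < V_ov = 2.21 V, so the device is actually in triode.
In triode I_D = k_n[V_ov V_DS − ½ V_DS²] and I_D = (V_DD − V_DS)/R_D. Equating: 1.27 V_DS² − 6.601 V_DS + 4.82 = 0, giving V_DS = 0.878 V (the root below V_ov).
I_D = (4.82 − 0.878) / 0.396 = 9.95 mA.

I_D = 9.95 mA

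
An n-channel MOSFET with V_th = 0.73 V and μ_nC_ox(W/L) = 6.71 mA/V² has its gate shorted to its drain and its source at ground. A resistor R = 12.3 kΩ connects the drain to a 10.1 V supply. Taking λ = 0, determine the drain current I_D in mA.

With gate tied to drain, V_GS = V_DS ≥ V_GS − V_th, so the device is in saturation.
KCL at the drain: ½ k_n (V_GS − V_th)² = (V_DD − V_GS)/R.
Let x = V_GS − 0.73. Then 41.3 x² + x − 9.37 = 0, giving x = 0.465 V (positive root), so V_GS = 1.19 V.
I_D = (V_DD − V_GS)/R = (10.1 − 1.19) / 12.3 = 0.724 mA.

I_D = 0.724 mA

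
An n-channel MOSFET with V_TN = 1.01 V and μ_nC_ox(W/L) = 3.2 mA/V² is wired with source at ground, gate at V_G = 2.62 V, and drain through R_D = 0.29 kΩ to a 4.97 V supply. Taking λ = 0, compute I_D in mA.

V_GS = V_G = 2.62 V, so V_ov = 2.62 − 1.01 = 1.61 V.
Assume saturation: I_D = ½ k_n V_ov² = 0.5 × 3.2 × 1.61² = 4.15 mA, giving V_DS = V_DD − I_D R_D = 4.97 − 4.15 × 0.29 = 3.77 V.
V_DS = 3.77 V ≥ V_ov = 1.61 V, confirming saturation.

I_D = 4.15 mA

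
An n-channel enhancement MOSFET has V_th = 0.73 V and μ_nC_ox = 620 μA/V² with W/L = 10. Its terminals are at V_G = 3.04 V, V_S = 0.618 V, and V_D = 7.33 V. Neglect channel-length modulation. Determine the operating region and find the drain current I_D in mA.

V_GS = V_G − V_S = 3.04 − 0.618 = 2.42 V; V_DS = V_D − V_S = 7.33 − 0.618 = 6.71 V.
k_n = μ_nC_ox · (W/L) = 6.2 mA/V².
V_ov = V_GS − V_th = 2.42 − 0.73 = 1.69 V.
Since V_DS = 6.71 V ≥ V_ov = 1.69 V, the device is in saturation.
I_D = ½ k_n V_ov² = 0.5 × 6.2 × 1.69² = 8.87 mA.

Saturation; I_D = 8.87 mA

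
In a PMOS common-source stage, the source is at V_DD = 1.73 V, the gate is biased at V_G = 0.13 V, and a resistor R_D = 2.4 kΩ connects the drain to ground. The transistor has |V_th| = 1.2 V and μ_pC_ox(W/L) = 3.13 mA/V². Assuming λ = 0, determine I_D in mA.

V_SG = V_DD − V_G = 1.73 − 0.13 = 1.6 V, so V_ov = 1.6 − 1.2 = 0.4 V.
Assume saturation: I_D = ½ k_p V_ov² = 0.5 × 3.13 × 0.4² = 0.25 mA, giving V_SD = V_DD − I_D R_D = 1.73 − 0.25 × 2.4 = 1.13 V.
V_SD = 1.13 V ≥ V_ov = 0.4 V, confirming saturation.

I_D = 0.250 mA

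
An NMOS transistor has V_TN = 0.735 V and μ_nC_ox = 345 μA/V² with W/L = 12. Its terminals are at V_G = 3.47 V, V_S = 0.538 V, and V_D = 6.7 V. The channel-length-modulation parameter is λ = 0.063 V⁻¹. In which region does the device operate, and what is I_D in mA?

Saturation; I_D = 13.9 mA

V_GS = V_G − V_S = 3.47 − 0.538 = 2.93 V; V_DS = V_D − V_S = 6.7 − 0.538 = 6.16 V.
k_n = μ_nC_ox · (W/L) = 4.14 mA/V².
V_ov = V_GS − V_TN = 2.93 − 0.735 = 2.2 V.
Since V_DS = 6.16 V ≥ V_ov = 2.2 V, the device is in saturation.
I_D = ½ k_n V_ov² (1 + λ V_DS) = 0.5 × 4.14 × 2.2² × (1 + 0.063 × 6.16) = 13.9 mA.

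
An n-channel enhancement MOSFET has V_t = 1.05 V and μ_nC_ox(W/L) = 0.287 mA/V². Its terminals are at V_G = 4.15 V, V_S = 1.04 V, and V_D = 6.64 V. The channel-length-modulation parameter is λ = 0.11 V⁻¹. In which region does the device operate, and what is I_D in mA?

V_GS = V_G − V_S = 4.15 − 1.04 = 3.11 V; V_DS = V_D − V_S = 6.64 − 1.04 = 5.6 V.
V_ov = V_GS − V_t = 3.11 − 1.05 = 2.06 V.
Since V_DS = 5.6 V ≥ V_ov = 2.06 V, the device is in saturation.
I_D = ½ k_n V_ov² (1 + λ V_DS) = 0.5 × 0.287 × 2.06² × (1 + 0.11 × 5.6) = 0.984 mA.

Saturation; I_D = 0.984 mA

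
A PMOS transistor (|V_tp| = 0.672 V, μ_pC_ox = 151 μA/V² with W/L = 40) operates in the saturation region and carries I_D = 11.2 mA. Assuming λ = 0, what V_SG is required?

V_SG = 2.60 V

k_p = μ_pC_ox · (W/L) = 6.04 mA/V².
In saturation I_D = ½ k_p (V_SG − |V_tp|)², so V_SG − |V_tp| = √(2 I_D / k_p) = √(2 × 11.2 / 6.04) = 1.93 V.
V_SG = 0.672 + 1.93 = 2.6 V.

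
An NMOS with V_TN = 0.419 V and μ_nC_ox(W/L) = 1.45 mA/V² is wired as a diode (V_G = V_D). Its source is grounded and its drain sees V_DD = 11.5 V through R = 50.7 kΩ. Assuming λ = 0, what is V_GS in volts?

With gate tied to drain, V_GS = V_DS ≥ V_GS − V_TN, so the device is in saturation.
KCL at the drain: ½ k_n (V_GS − V_TN)² = (V_DD − V_GS)/R.
Let x = V_GS − 0.419. Then 36.8 x² + x − 11.08 = 0, giving x = 0.536 V (positive root), so V_GS = 0.955 V.
I_D = (V_DD − V_GS)/R = (11.5 − 0.955) / 50.7 = 0.208 mA.

V_GS = 0.955 V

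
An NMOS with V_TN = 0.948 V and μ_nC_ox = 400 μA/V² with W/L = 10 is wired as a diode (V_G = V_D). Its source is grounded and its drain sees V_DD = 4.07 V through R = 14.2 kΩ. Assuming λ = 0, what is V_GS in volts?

With gate tied to drain, V_GS = V_DS ≥ V_GS − V_TN, so the device is in saturation.
k_n = μ_nC_ox · (W/L) = 4 mA/V².
KCL at the drain: ½ k_n (V_GS − V_TN)² = (V_DD − V_GS)/R.
Let x = V_GS − 0.948. Then 28.4 x² + x − 3.122 = 0, giving x = 0.314 V (positive root), so V_GS = 1.26 V.
I_D = (V_DD − V_GS)/R = (4.07 − 1.26) / 14.2 = 0.198 mA.

V_GS = 1.26 V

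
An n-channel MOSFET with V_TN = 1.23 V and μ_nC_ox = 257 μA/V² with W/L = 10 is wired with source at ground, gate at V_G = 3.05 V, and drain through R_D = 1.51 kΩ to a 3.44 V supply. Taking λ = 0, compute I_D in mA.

I_D = 1.96 mA

V_GS = V_G = 3.05 V, so V_ov = 3.05 − 1.23 = 1.82 V.
k_n = μ_nC_ox · (W/L) = 2.57 mA/V².
Assume saturation: I_D = ½ k_n V_ov² = 0.5 × 2.57 × 1.82² = 4.26 mA, giving V_DS = V_DD − I_D R_D = 3.44 − 4.26 × 1.51 = -2.99 V.
But -2.99 V < V_ov = 1.82 V, so the device is actually in triode.
In triode I_D = k_n[V_ov V_DS − ½ V_DS²] and I_D = (V_DD − V_DS)/R_D. Equating: 1.94 V_DS² − 8.063 V_DS + 3.44 = 0, giving V_DS = 0.483 V (the root below V_ov).
I_D = (3.44 − 0.483) / 1.51 = 1.96 mA.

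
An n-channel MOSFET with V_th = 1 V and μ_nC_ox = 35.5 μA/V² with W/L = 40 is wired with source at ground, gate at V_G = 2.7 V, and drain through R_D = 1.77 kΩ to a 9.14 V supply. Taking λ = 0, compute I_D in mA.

I_D = 2.05 mA

V_GS = V_G = 2.7 V, so V_ov = 2.7 − 1 = 1.7 V.
k_n = μ_nC_ox · (W/L) = 1.42 mA/V².
Assume saturation: I_D = ½ k_n V_ov² = 0.5 × 1.42 × 1.7² = 2.05 mA, giving V_DS = V_DD − I_D R_D = 9.14 − 2.05 × 1.77 = 5.51 V.
V_DS = 5.51 V ≥ V_ov = 1.7 V, confirming saturation.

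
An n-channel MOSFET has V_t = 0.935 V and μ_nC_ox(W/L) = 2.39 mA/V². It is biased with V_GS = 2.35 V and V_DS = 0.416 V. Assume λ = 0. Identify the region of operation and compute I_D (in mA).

Triode; I_D = 1.20 mA

V_ov = V_GS − V_t = 2.35 − 0.935 = 1.42 V.
Since V_DS = 0.416 V < V_ov = 1.42 V, the device is in the triode region.
I_D = k_n [V_ov · V_DS − ½ V_DS²] = 2.39 × [1.42 × 0.416 − 0.5 × 0.416²] = 1.2 mA.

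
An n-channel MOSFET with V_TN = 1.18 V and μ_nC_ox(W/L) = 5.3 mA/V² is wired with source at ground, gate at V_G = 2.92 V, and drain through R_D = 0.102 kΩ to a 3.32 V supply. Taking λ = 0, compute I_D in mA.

I_D = 8.02 mA

V_GS = V_G = 2.92 V, so V_ov = 2.92 − 1.18 = 1.74 V.
Assume saturation: I_D = ½ k_n V_ov² = 0.5 × 5.3 × 1.74² = 8.02 mA, giving V_DS = V_DD − I_D R_D = 3.32 − 8.02 × 0.102 = 2.5 V.
V_DS = 2.5 V ≥ V_ov = 1.74 V, confirming saturation.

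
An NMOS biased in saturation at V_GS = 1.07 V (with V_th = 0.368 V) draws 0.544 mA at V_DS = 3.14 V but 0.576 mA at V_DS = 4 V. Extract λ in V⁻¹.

λ = 0.0871 V⁻¹

With V_GS fixed, I_D ∝ (1 + λ V_DS) in saturation, so I_D2/I_D1 = (1 + λ V_DS2)/(1 + λ V_DS1).
0.576/0.544 = 1.059 = (1 + 4 λ)/(1 + 3.14 λ).
Solving: λ (I_D1 V_DS2 − I_D2 V_DS1) = I_D2 − I_D1, so λ = (0.576 − 0.544) / (0.544 × 4 − 0.576 × 3.14) = 0.032 / 0.367 = 0.0871 V⁻¹.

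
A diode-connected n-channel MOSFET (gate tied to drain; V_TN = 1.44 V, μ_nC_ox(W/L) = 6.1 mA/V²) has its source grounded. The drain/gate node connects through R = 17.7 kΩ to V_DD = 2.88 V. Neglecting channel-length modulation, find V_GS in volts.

With gate tied to drain, V_GS = V_DS ≥ V_GS − V_TN, so the device is in saturation.
KCL at the drain: ½ k_n (V_GS − V_TN)² = (V_DD − V_GS)/R.
Let x = V_GS − 1.44. Then 54 x² + x − 1.44 = 0, giving x = 0.154 V (positive root), so V_GS = 1.59 V.
I_D = (V_DD − V_GS)/R = (2.88 − 1.59) / 17.7 = 0.0726 mA.

V_GS = 1.59 V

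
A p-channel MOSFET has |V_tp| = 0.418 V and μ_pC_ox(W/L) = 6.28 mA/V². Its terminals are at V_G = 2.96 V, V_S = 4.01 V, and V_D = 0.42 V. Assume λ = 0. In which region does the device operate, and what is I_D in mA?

V_SG = V_S − V_G = 4.01 − 2.96 = 1.05 V; V_SD = V_S − V_D = 4.01 − 0.42 = 3.59 V.
V_ov = V_SG − |V_tp| = 1.05 − 0.418 = 0.632 V.
Since V_SD = 3.59 V ≥ V_ov = 0.632 V, the device is in saturation.
I_D = ½ k_p V_ov² = 0.5 × 6.28 × 0.632² = 1.25 mA.

Saturation; I_D = 1.25 mA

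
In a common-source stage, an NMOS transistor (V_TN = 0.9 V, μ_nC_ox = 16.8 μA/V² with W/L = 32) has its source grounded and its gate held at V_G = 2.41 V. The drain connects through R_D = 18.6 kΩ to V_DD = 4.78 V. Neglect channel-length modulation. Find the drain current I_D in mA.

V_GS = V_G = 2.41 V, so V_ov = 2.41 − 0.9 = 1.51 V.
k_n = μ_nC_ox · (W/L) = 0.5376 mA/V².
Assume saturation: I_D = ½ k_n V_ov² = 0.5 × 0.5376 × 1.51² = 0.613 mA, giving V_DS = V_DD − I_D R_D = 4.78 − 0.613 × 18.6 = -6.62 V.
But -6.62 V < V_ov = 1.51 V, so the device is actually in triode.
In triode I_D = k_n[V_ov V_DS − ½ V_DS²] and I_D = (V_DD − V_DS)/R_D. Equating: 5 V_DS² − 16.1 V_DS + 4.78 = 0, giving V_DS = 0.331 V (the root below V_ov).
I_D = (4.78 − 0.331) / 18.6 = 0.239 mA.

I_D = 0.239 mA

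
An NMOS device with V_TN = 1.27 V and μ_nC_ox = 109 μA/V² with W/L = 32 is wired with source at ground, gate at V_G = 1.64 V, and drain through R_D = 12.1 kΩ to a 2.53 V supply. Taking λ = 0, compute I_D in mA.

I_D = 0.192 mA

V_GS = V_G = 1.64 V, so V_ov = 1.64 − 1.27 = 0.37 V.
k_n = μ_nC_ox · (W/L) = 3.488 mA/V².
Assume saturation: I_D = ½ k_n V_ov² = 0.5 × 3.488 × 0.37² = 0.239 mA, giving V_DS = V_DD − I_D R_D = 2.53 − 0.239 × 12.1 = -0.359 V.
But -0.359 V < V_ov = 0.37 V, so the device is actually in triode.
In triode I_D = k_n[V_ov V_DS − ½ V_DS²] and I_D = (V_DD − V_DS)/R_D. Equating: 21.1 V_DS² − 16.62 V_DS + 2.53 = 0, giving V_DS = 0.206 V (the root below V_ov).
I_D = (2.53 − 0.206) / 12.1 = 0.192 mA.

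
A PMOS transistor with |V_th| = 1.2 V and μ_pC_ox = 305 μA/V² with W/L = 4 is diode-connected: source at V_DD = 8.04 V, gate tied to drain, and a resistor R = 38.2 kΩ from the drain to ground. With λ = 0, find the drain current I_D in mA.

With gate tied to drain, V_SG = V_SD ≥ V_SG − |V_th|, so the device is in saturation.
k_p = μ_pC_ox · (W/L) = 1.22 mA/V².
KCL at the drain: ½ k_p (V_SG − |V_th|)² = (V_DD − V_SG)/R.
Let x = V_SG − 1.2. Then 23.3 x² + x − 6.84 = 0, giving x = 0.521 V (positive root), so V_SG = 1.72 V.
I_D = (V_DD − V_SG)/R = (8.04 − 1.72) / 38.2 = 0.165 mA.

I_D = 0.165 mA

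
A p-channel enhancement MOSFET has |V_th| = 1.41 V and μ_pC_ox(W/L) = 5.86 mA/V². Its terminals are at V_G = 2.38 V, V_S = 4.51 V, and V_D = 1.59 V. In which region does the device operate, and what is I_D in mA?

V_SG = V_S − V_G = 4.51 − 2.38 = 2.13 V; V_SD = V_S − V_D = 4.51 − 1.59 = 2.92 V.
V_ov = V_SG − |V_th| = 2.13 − 1.41 = 0.72 V.
Since V_SD = 2.92 V ≥ V_ov = 0.72 V, the device is in saturation.
I_D = ½ k_p V_ov² = 0.5 × 5.86 × 0.72² = 1.52 mA.

Saturation; I_D = 1.52 mA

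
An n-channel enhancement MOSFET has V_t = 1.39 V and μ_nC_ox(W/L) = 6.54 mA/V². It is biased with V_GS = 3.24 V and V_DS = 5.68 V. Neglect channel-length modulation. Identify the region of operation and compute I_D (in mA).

Saturation; I_D = 11.2 mA

V_ov = V_GS − V_t = 3.24 − 1.39 = 1.85 V.
Since V_DS = 5.68 V ≥ V_ov = 1.85 V, the device is in saturation.
I_D = ½ k_n V_ov² = 0.5 × 6.54 × 1.85² = 11.2 mA.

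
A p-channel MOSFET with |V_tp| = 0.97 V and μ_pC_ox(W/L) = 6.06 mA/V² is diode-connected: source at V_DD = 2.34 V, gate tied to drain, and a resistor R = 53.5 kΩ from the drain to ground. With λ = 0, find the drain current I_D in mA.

With gate tied to drain, V_SG = V_SD ≥ V_SG − |V_tp|, so the device is in saturation.
KCL at the drain: ½ k_p (V_SG − |V_tp|)² = (V_DD − V_SG)/R.
Let x = V_SG − 0.97. Then 162 x² + x − 1.37 = 0, giving x = 0.0889 V (positive root), so V_SG = 1.06 V.
I_D = (V_DD − V_SG)/R = (2.34 − 1.06) / 53.5 = 0.0239 mA.

I_D = 0.0239 mA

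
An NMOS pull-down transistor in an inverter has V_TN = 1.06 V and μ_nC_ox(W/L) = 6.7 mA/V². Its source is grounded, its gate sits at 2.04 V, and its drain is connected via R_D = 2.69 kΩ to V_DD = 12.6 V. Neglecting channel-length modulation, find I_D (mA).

V_GS = V_G = 2.04 V, so V_ov = 2.04 − 1.06 = 0.98 V.
Assume saturation: I_D = ½ k_n V_ov² = 0.5 × 6.7 × 0.98² = 3.22 mA, giving V_DS = V_DD − I_D R_D = 12.6 − 3.22 × 2.69 = 3.95 V.
V_DS = 3.95 V ≥ V_ov = 0.98 V, confirming saturation.

I_D = 3.22 mA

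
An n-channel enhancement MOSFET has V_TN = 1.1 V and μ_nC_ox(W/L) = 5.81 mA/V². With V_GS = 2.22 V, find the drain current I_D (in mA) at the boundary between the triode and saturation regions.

At the boundary V_DS = V_ov = V_GS − V_TN = 2.22 − 1.1 = 1.12 V.
I_D = ½ k_n V_ov² = 0.5 × 5.81 × 1.12² = 3.64 mA.

I_D = 3.64 mA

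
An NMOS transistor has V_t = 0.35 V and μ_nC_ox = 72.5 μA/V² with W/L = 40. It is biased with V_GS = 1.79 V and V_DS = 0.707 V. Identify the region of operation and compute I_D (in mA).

k_n = μ_nC_ox · (W/L) = 2.9 mA/V².
V_ov = V_GS − V_t = 1.79 − 0.35 = 1.44 V.
Since V_DS = 0.707 V < V_ov = 1.44 V, the device is in the triode region.
I_D = k_n [V_ov · V_DS − ½ V_DS²] = 2.9 × [1.44 × 0.707 − 0.5 × 0.707²] = 2.23 mA.

Triode; I_D = 2.23 mA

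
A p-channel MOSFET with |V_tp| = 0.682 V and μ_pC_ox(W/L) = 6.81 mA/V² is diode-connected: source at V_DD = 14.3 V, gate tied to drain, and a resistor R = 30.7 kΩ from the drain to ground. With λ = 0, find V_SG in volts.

With gate tied to drain, V_SG = V_SD ≥ V_SG − |V_tp|, so the device is in saturation.
KCL at the drain: ½ k_p (V_SG − |V_tp|)² = (V_DD − V_SG)/R.
Let x = V_SG − 0.682. Then 105 x² + x − 13.62 = 0, giving x = 0.356 V (positive root), so V_SG = 1.04 V.
I_D = (V_DD − V_SG)/R = (14.3 − 1.04) / 30.7 = 0.432 mA.

V_SG = 1.04 V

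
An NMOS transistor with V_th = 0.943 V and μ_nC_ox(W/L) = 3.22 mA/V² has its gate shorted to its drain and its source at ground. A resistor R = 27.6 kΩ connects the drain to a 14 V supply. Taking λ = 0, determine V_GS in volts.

V_GS = 1.47 V

With gate tied to drain, V_GS = V_DS ≥ V_GS − V_th, so the device is in saturation.
KCL at the drain: ½ k_n (V_GS − V_th)² = (V_DD − V_GS)/R.
Let x = V_GS − 0.943. Then 44.4 x² + x − 13.06 = 0, giving x = 0.531 V (positive root), so V_GS = 1.47 V.
I_D = (V_DD − V_GS)/R = (14 − 1.47) / 27.6 = 0.454 mA.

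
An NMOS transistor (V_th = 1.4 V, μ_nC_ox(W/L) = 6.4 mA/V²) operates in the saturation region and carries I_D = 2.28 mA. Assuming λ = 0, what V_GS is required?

In saturation I_D = ½ k_n (V_GS − V_th)², so V_GS − V_th = √(2 I_D / k_n) = √(2 × 2.28 / 6.4) = 0.844 V.
V_GS = 1.4 + 0.844 = 2.24 V.

V_GS = 2.24 V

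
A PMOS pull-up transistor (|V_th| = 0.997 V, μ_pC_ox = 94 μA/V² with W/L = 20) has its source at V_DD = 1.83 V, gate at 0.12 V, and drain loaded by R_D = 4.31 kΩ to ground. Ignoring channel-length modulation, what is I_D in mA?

V_SG = V_DD − V_G = 1.83 − 0.12 = 1.71 V, so V_ov = 1.71 − 0.997 = 0.713 V.
k_p = μ_pC_ox · (W/L) = 1.88 mA/V².
Assume saturation: I_D = ½ k_p V_ov² = 0.5 × 1.88 × 0.713² = 0.478 mA, giving V_SD = V_DD − I_D R_D = 1.83 − 0.478 × 4.31 = -0.23 V.
But -0.23 V < V_ov = 0.713 V, so the device is actually in triode.
In triode I_D = k_p[V_ov V_SD − ½ V_SD²] and I_D = (V_DD − V_SD)/R_D. Equating: 4.05 V_SD² − 6.777 V_SD + 1.83 = 0, giving V_SD = 0.339 V (the root below V_ov).
I_D = (1.83 − 0.339) / 4.31 = 0.346 mA.

I_D = 0.346 mA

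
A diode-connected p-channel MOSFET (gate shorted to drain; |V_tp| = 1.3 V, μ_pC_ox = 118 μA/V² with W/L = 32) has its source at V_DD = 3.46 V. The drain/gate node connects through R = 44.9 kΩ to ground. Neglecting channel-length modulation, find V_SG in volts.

With gate tied to drain, V_SG = V_SD ≥ V_SG − |V_tp|, so the device is in saturation.
k_p = μ_pC_ox · (W/L) = 3.776 mA/V².
KCL at the drain: ½ k_p (V_SG − |V_tp|)² = (V_DD − V_SG)/R.
Let x = V_SG − 1.3. Then 84.8 x² + x − 2.16 = 0, giving x = 0.154 V (positive root), so V_SG = 1.45 V.
I_D = (V_DD − V_SG)/R = (3.46 − 1.45) / 44.9 = 0.0447 mA.

V_SG = 1.45 V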